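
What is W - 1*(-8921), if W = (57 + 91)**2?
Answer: 30825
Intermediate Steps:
W = 21904 (W = 148**2 = 21904)
W - 1*(-8921) = 21904 - 1*(-8921) = 21904 + 8921 = 30825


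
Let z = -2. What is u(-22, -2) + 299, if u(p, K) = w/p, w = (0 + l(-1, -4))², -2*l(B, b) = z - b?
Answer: 6577/22 ≈ 298.95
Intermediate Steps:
l(B, b) = 1 + b/2 (l(B, b) = -(-2 - b)/2 = 1 + b/2)
w = 1 (w = (0 + (1 + (½)*(-4)))² = (0 + (1 - 2))² = (0 - 1)² = (-1)² = 1)
u(p, K) = 1/p
u(-22, -2) + 299 = 1/(-22) + 299 = -1/22 + 299 = 6577/22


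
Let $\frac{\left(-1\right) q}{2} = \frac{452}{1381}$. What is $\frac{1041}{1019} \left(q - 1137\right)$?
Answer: $- \frac{1635516141}{1407239} \approx -1162.2$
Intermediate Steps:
$q = - \frac{904}{1381}$ ($q = - 2 \cdot \frac{452}{1381} = - 2 \cdot 452 \cdot \frac{1}{1381} = \left(-2\right) \frac{452}{1381} = - \frac{904}{1381} \approx -0.6546$)
$\frac{1041}{1019} \left(q - 1137\right) = \frac{1041}{1019} \left(- \frac{904}{1381} - 1137\right) = 1041 \cdot \frac{1}{1019} \left(- \frac{1571101}{1381}\right) = \frac{1041}{1019} \left(- \frac{1571101}{1381}\right) = - \frac{1635516141}{1407239}$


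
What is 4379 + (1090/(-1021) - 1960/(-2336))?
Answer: 1305451893/298132 ≈ 4378.8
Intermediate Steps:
4379 + (1090/(-1021) - 1960/(-2336)) = 4379 + (1090*(-1/1021) - 1960*(-1/2336)) = 4379 + (-1090/1021 + 245/292) = 4379 - 68135/298132 = 1305451893/298132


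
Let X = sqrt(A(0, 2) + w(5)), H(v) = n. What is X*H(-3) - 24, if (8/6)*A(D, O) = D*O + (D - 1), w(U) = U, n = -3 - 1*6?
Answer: -24 - 9*sqrt(17)/2 ≈ -42.554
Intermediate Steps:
n = -9 (n = -3 - 6 = -9)
H(v) = -9
A(D, O) = -3/4 + 3*D/4 + 3*D*O/4 (A(D, O) = 3*(D*O + (D - 1))/4 = 3*(D*O + (-1 + D))/4 = 3*(-1 + D + D*O)/4 = -3/4 + 3*D/4 + 3*D*O/4)
X = sqrt(17)/2 (X = sqrt((-3/4 + (3/4)*0 + (3/4)*0*2) + 5) = sqrt((-3/4 + 0 + 0) + 5) = sqrt(-3/4 + 5) = sqrt(17/4) = sqrt(17)/2 ≈ 2.0616)
X*H(-3) - 24 = (sqrt(17)/2)*(-9) - 24 = -9*sqrt(17)/2 - 24 = -24 - 9*sqrt(17)/2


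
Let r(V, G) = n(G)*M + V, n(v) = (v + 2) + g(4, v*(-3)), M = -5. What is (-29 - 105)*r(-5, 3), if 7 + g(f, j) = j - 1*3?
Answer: -8710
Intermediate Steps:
g(f, j) = -10 + j (g(f, j) = -7 + (j - 1*3) = -7 + (j - 3) = -7 + (-3 + j) = -10 + j)
n(v) = -8 - 2*v (n(v) = (v + 2) + (-10 + v*(-3)) = (2 + v) + (-10 - 3*v) = -8 - 2*v)
r(V, G) = 40 + V + 10*G (r(V, G) = (-8 - 2*G)*(-5) + V = (40 + 10*G) + V = 40 + V + 10*G)
(-29 - 105)*r(-5, 3) = (-29 - 105)*(40 - 5 + 10*3) = -134*(40 - 5 + 30) = -134*65 = -8710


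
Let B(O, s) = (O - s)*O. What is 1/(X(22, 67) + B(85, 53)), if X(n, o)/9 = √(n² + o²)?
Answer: 2720/6995587 - 9*√4973/6995587 ≈ 0.00029809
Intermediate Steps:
B(O, s) = O*(O - s)
X(n, o) = 9*√(n² + o²)
1/(X(22, 67) + B(85, 53)) = 1/(9*√(22² + 67²) + 85*(85 - 1*53)) = 1/(9*√(484 + 4489) + 85*(85 - 53)) = 1/(9*√4973 + 85*32) = 1/(9*√4973 + 2720) = 1/(2720 + 9*√4973)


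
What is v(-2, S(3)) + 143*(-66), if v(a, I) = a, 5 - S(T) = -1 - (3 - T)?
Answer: -9440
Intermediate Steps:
S(T) = 9 - T (S(T) = 5 - (-1 - (3 - T)) = 5 - (-1 + (-3 + T)) = 5 - (-4 + T) = 5 + (4 - T) = 9 - T)
v(-2, S(3)) + 143*(-66) = -2 + 143*(-66) = -2 - 9438 = -9440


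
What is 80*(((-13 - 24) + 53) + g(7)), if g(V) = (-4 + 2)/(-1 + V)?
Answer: 3760/3 ≈ 1253.3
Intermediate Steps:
g(V) = -2/(-1 + V)
80*(((-13 - 24) + 53) + g(7)) = 80*(((-13 - 24) + 53) - 2/(-1 + 7)) = 80*((-37 + 53) - 2/6) = 80*(16 - 2*⅙) = 80*(16 - ⅓) = 80*(47/3) = 3760/3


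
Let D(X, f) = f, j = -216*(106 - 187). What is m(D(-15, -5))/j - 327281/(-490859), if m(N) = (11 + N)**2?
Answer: 159549425/238557474 ≈ 0.66881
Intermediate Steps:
j = 17496 (j = -216*(-81) = 17496)
m(D(-15, -5))/j - 327281/(-490859) = (11 - 5)**2/17496 - 327281/(-490859) = 6**2*(1/17496) - 327281*(-1/490859) = 36*(1/17496) + 327281/490859 = 1/486 + 327281/490859 = 159549425/238557474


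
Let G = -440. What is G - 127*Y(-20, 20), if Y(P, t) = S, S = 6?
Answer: -1202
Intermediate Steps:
Y(P, t) = 6
G - 127*Y(-20, 20) = -440 - 127*6 = -440 - 762 = -1202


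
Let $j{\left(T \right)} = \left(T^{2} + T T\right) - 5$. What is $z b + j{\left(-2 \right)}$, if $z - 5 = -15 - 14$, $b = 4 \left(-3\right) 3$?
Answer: $867$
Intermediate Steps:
$j{\left(T \right)} = -5 + 2 T^{2}$ ($j{\left(T \right)} = \left(T^{2} + T^{2}\right) - 5 = 2 T^{2} - 5 = -5 + 2 T^{2}$)
$b = -36$ ($b = \left(-12\right) 3 = -36$)
$z = -24$ ($z = 5 - 29 = -24$)
$z b + j{\left(-2 \right)} = \left(-24\right) \left(-36\right) - \left(5 - 2 \left(-2\right)^{2}\right) = 864 + \left(-5 + 2 \cdot 4\right) = 864 + \left(-5 + 8\right) = 864 + 3 = 867$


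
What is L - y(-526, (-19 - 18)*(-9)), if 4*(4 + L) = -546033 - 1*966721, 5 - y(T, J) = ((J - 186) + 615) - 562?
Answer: -755995/2 ≈ -3.7800e+5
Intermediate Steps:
y(T, J) = 138 - J (y(T, J) = 5 - (((J - 186) + 615) - 562) = 5 - (((-186 + J) + 615) - 562) = 5 - ((429 + J) - 562) = 5 - (-133 + J) = 5 + (133 - J) = 138 - J)
L = -756385/2 (L = -4 + (-546033 - 1*966721)/4 = -4 + (-546033 - 966721)/4 = -4 + (¼)*(-1512754) = -4 - 756377/2 = -756385/2 ≈ -3.7819e+5)
L - y(-526, (-19 - 18)*(-9)) = -756385/2 - (138 - (-19 - 18)*(-9)) = -756385/2 - (138 - (-37)*(-9)) = -756385/2 - (138 - 1*333) = -756385/2 - (138 - 333) = -756385/2 - 1*(-195) = -756385/2 + 195 = -755995/2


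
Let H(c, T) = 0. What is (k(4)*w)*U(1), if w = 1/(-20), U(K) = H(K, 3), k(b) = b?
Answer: 0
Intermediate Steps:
U(K) = 0
w = -1/20 ≈ -0.050000
(k(4)*w)*U(1) = (4*(-1/20))*0 = -⅕*0 = 0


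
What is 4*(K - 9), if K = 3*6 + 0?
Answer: 36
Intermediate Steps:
K = 18 (K = 18 + 0 = 18)
4*(K - 9) = 4*(18 - 9) = 4*9 = 36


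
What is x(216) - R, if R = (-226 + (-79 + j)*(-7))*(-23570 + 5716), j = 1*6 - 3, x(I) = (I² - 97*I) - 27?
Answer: 5489001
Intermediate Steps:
x(I) = -27 + I² - 97*I
j = 3 (j = 6 - 3 = 3)
R = -5463324 (R = (-226 + (-79 + 3)*(-7))*(-23570 + 5716) = (-226 - 76*(-7))*(-17854) = (-226 + 532)*(-17854) = 306*(-17854) = -5463324)
x(216) - R = (-27 + 216² - 97*216) - 1*(-5463324) = (-27 + 46656 - 20952) + 5463324 = 25677 + 5463324 = 5489001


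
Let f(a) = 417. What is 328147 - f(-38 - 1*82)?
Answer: 327730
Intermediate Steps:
328147 - f(-38 - 1*82) = 328147 - 1*417 = 328147 - 417 = 327730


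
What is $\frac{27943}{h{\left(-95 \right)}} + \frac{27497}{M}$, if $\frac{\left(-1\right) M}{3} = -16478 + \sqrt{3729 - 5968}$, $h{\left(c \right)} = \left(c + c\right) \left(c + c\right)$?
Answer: $\frac{39118563594967}{29406344100900} + \frac{27497 i \sqrt{2239}}{814580169} \approx 1.3303 + 0.0015973 i$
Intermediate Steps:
$h{\left(c \right)} = 4 c^{2}$ ($h{\left(c \right)} = 2 c 2 c = 4 c^{2}$)
$M = 49434 - 3 i \sqrt{2239}$ ($M = - 3 \left(-16478 + \sqrt{3729 - 5968}\right) = - 3 \left(-16478 + \sqrt{-2239}\right) = - 3 \left(-16478 + i \sqrt{2239}\right) = 49434 - 3 i \sqrt{2239} \approx 49434.0 - 141.95 i$)
$\frac{27943}{h{\left(-95 \right)}} + \frac{27497}{M} = \frac{27943}{4 \left(-95\right)^{2}} + \frac{27497}{49434 - 3 i \sqrt{2239}} = \frac{27943}{4 \cdot 9025} + \frac{27497}{49434 - 3 i \sqrt{2239}} = \frac{27943}{36100} + \frac{27497}{49434 - 3 i \sqrt{2239}}$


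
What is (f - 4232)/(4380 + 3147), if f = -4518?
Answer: -8750/7527 ≈ -1.1625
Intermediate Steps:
(f - 4232)/(4380 + 3147) = (-4518 - 4232)/(4380 + 3147) = -8750/7527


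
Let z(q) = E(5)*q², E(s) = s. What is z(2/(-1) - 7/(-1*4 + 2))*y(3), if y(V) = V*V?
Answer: 405/4 ≈ 101.25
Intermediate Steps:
y(V) = V²
z(q) = 5*q²
z(2/(-1) - 7/(-1*4 + 2))*y(3) = (5*(2/(-1) - 7/(-1*4 + 2))²)*3² = (5*(2*(-1) - 7/(-4 + 2))²)*9 = (5*(-2 - 7/(-2))²)*9 = (5*(-2 - 7*(-½))²)*9 = (5*(-2 + 7/2)²)*9 = (5*(3/2)²)*9 = (5*(9/4))*9 = (45/4)*9 = 405/4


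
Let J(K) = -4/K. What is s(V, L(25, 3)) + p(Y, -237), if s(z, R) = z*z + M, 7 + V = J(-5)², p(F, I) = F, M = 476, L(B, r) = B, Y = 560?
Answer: 672781/625 ≈ 1076.4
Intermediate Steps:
V = -159/25 (V = -7 + (-4/(-5))² = -7 + (-4*(-⅕))² = -7 + (⅘)² = -7 + 16/25 = -159/25 ≈ -6.3600)
s(z, R) = 476 + z² (s(z, R) = z*z + 476 = z² + 476 = 476 + z²)
s(V, L(25, 3)) + p(Y, -237) = (476 + (-159/25)²) + 560 = (476 + 25281/625) + 560 = 322781/625 + 560 = 672781/625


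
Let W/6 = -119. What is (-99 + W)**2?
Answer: 660969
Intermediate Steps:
W = -714 (W = 6*(-119) = -714)
(-99 + W)**2 = (-99 - 714)**2 = (-813)**2 = 660969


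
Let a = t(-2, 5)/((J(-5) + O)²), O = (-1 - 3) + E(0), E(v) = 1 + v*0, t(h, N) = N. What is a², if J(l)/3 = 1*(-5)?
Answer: 25/104976 ≈ 0.00023815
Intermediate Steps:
J(l) = -15 (J(l) = 3*(1*(-5)) = 3*(-5) = -15)
E(v) = 1 (E(v) = 1 + 0 = 1)
O = -3 (O = (-1 - 3) + 1 = -4 + 1 = -3)
a = 5/324 (a = 5/((-15 - 3)²) = 5/((-18)²) = 5/324 ≈ 0.015432)
a² = (5/324)² = 25/104976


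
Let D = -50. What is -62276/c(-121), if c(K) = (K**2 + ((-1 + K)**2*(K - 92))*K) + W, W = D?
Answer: -62276/383619923 ≈ -0.00016234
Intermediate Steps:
W = -50
c(K) = -50 + K**2 + K*(-1 + K)**2*(-92 + K) (c(K) = (K**2 + ((-1 + K)**2*(K - 92))*K) - 50 = (K**2 + ((-1 + K)**2*(-92 + K))*K) - 50 = (K**2 + K*(-1 + K)**2*(-92 + K)) - 50 = -50 + K**2 + K*(-1 + K)**2*(-92 + K))
-62276/c(-121) = -62276/(-50 + (-121)**4 - 94*(-121)**3 - 92*(-121) + 186*(-121)**2) = -62276/(-50 + 214358881 - 94*(-1771561) + 11132 + 186*14641) = -62276/(-50 + 214358881 + 166526734 + 11132 + 2723226) = -62276/383619923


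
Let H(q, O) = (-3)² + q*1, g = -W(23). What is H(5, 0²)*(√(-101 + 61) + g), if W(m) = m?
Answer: -322 + 28*I*√10 ≈ -322.0 + 88.544*I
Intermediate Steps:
g = -23 (g = -1*23 = -23)
H(q, O) = 9 + q
H(5, 0²)*(√(-101 + 61) + g) = (9 + 5)*(√(-101 + 61) - 23) = 14*(√(-40) - 23) = 14*(2*I*√10 - 23) = 14*(-23 + 2*I*√10) = -322 + 28*I*√10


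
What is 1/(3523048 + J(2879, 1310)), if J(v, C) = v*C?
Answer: 1/7294538 ≈ 1.3709e-7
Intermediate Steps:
J(v, C) = C*v
1/(3523048 + J(2879, 1310)) = 1/(3523048 + 1310*2879) = 1/(3523048 + 3771490) = 1/7294538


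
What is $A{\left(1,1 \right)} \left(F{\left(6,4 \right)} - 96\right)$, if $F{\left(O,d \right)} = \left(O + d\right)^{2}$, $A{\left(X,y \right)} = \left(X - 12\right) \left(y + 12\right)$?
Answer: $-572$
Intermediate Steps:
$A{\left(X,y \right)} = \left(-12 + X\right) \left(12 + y\right)$
$A{\left(1,1 \right)} \left(F{\left(6,4 \right)} - 96\right) = \left(-144 - 12 + 12 \cdot 1 + 1 \cdot 1\right) \left(\left(6 + 4\right)^{2} - 96\right) = \left(-144 - 12 + 12 + 1\right) \left(10^{2} - 96\right) = - 143 \left(100 - 96\right) = \left(-143\right) 4 = -572$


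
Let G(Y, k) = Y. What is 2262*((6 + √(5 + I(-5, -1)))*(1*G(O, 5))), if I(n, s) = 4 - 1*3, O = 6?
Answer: 81432 + 13572*√6 ≈ 1.1468e+5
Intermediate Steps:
I(n, s) = 1 (I(n, s) = 4 - 3 = 1)
2262*((6 + √(5 + I(-5, -1)))*(1*G(O, 5))) = 2262*((6 + √(5 + 1))*(1*6)) = 2262*((6 + √6)*6) = 2262*(36 + 6*√6) = 81432 + 13572*√6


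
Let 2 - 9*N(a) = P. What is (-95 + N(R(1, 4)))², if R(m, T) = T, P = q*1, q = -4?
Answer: 80089/9 ≈ 8898.8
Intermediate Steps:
P = -4 (P = -4*1 = -4)
N(a) = ⅔ (N(a) = 2/9 - ⅑*(-4) = 2/9 + 4/9 = ⅔)
(-95 + N(R(1, 4)))² = (-95 + ⅔)² = (-283/3)² = 80089/9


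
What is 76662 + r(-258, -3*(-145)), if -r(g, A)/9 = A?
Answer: 72747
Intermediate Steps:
r(g, A) = -9*A
76662 + r(-258, -3*(-145)) = 76662 - (-27)*(-145) = 76662 - 9*435 = 76662 - 3915 = 72747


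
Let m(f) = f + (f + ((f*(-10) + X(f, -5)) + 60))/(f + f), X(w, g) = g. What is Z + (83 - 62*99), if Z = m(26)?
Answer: -313687/52 ≈ -6032.4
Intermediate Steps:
m(f) = f + (55 - 9*f)/(2*f) (m(f) = f + (f + ((f*(-10) - 5) + 60))/(f + f) = f + (f + ((-10*f - 5) + 60))/((2*f)) = f + (f + ((-5 - 10*f) + 60))*(1/(2*f)) = f + (f + (55 - 10*f))*(1/(2*f)) = f + (55 - 9*f)*(1/(2*f)) = f + (55 - 9*f)/(2*f))
Z = 1173/52 (Z = -9/2 + 26 + (55/2)/26 = -9/2 + 26 + (55/2)*(1/26) = -9/2 + 26 + 55/52 = 1173/52 ≈ 22.558)
Z + (83 - 62*99) = 1173/52 + (83 - 62*99) = 1173/52 + (83 - 6138) = 1173/52 - 6055 = -313687/52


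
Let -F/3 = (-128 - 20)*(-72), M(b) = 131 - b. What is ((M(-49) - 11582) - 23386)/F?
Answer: 2899/2664 ≈ 1.0882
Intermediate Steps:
F = -31968 (F = -3*(-128 - 20)*(-72) = -(-444)*(-72) = -3*10656 = -31968)
((M(-49) - 11582) - 23386)/F = (((131 - 1*(-49)) - 11582) - 23386)/(-31968) = (((131 + 49) - 11582) - 23386)*(-1/31968) = ((180 - 11582) - 23386)*(-1/31968) = (-11402 - 23386)*(-1/31968) = -34788*(-1/31968) = 2899/2664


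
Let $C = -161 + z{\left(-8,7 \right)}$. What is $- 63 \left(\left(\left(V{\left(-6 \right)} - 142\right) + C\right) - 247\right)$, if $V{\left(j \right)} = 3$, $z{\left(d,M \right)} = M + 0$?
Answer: $34020$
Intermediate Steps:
$z{\left(d,M \right)} = M$
$C = -154$ ($C = -161 + 7 = -154$)
$- 63 \left(\left(\left(V{\left(-6 \right)} - 142\right) + C\right) - 247\right) = - 63 \left(\left(\left(3 - 142\right) - 154\right) - 247\right) = - 63 \left(\left(-139 - 154\right) - 247\right) = - 63 \left(-293 - 247\right) = \left(-63\right) \left(-540\right) = 34020$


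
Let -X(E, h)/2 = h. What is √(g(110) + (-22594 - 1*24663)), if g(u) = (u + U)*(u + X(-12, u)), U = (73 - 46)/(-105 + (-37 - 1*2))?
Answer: I*√949382/4 ≈ 243.59*I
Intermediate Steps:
X(E, h) = -2*h
U = -3/16 (U = 27/(-105 + (-37 - 2)) = 27/(-105 - 39) = 27/(-144) = 27*(-1/144) = -3/16 ≈ -0.18750)
g(u) = -u*(-3/16 + u) (g(u) = (u - 3/16)*(u - 2*u) = (-3/16 + u)*(-u) = -u*(-3/16 + u))
√(g(110) + (-22594 - 1*24663)) = √((1/16)*110*(3 - 16*110) + (-22594 - 1*24663)) = √((1/16)*110*(3 - 1760) + (-22594 - 24663)) = √((1/16)*110*(-1757) - 47257) = √(-96635/8 - 47257) = √(-474691/8) = I*√949382/4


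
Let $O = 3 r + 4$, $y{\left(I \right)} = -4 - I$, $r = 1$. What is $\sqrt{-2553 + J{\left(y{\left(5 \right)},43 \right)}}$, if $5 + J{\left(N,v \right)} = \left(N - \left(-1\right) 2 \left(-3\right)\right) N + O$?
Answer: $4 i \sqrt{151} \approx 49.153 i$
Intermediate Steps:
$O = 7$ ($O = 3 \cdot 1 + 4 = 3 + 4 = 7$)
$J{\left(N,v \right)} = 2 + N \left(-6 + N\right)$ ($J{\left(N,v \right)} = -5 + \left(\left(N - \left(-1\right) 2 \left(-3\right)\right) N + 7\right) = -5 + \left(\left(N - \left(-2\right) \left(-3\right)\right) N + 7\right) = -5 + \left(\left(N - 6\right) N + 7\right) = -5 + \left(\left(-6 + N\right) N + 7\right) = -5 + \left(N \left(-6 + N\right) + 7\right) = -5 + \left(7 + N \left(-6 + N\right)\right) = 2 + N \left(-6 + N\right)$)
$\sqrt{-2553 + J{\left(y{\left(5 \right)},43 \right)}} = \sqrt{-2553 + \left(2 + \left(-4 - 5\right)^{2} - 6 \left(-4 - 5\right)\right)} = \sqrt{-2553 + \left(2 + \left(-9\right)^{2} - -54\right)} = \sqrt{-2553 + \left(2 + 81 + 54\right)} = \sqrt{-2553 + 137} = \sqrt{-2416} = 4 i \sqrt{151}$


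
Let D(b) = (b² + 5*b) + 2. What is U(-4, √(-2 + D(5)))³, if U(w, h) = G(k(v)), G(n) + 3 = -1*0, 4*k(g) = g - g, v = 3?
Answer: -27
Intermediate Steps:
k(g) = 0 (k(g) = (g - g)/4 = (¼)*0 = 0)
D(b) = 2 + b² + 5*b
G(n) = -3 (G(n) = -3 - 1*0 = -3 + 0 = -3)
U(w, h) = -3
U(-4, √(-2 + D(5)))³ = (-3)³ = -27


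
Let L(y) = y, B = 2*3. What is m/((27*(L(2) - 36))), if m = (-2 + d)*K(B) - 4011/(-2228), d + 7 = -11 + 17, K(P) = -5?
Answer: -4159/227256 ≈ -0.018301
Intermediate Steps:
B = 6
d = -1 (d = -7 + (-11 + 17) = -7 + 6 = -1)
m = 37431/2228 (m = (-2 - 1)*(-5) - 4011/(-2228) = -3*(-5) - 4011*(-1/2228) = 15 + 4011/2228 = 37431/2228 ≈ 16.800)
m/((27*(L(2) - 36))) = 37431/(2228*((27*(2 - 36)))) = 37431/(2228*((27*(-34)))) = (37431/2228)/(-918) = (37431/2228)*(-1/918) = -4159/227256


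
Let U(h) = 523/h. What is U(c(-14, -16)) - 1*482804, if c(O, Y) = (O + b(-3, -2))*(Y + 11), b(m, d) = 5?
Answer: -21725657/45 ≈ -4.8279e+5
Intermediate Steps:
c(O, Y) = (5 + O)*(11 + Y) (c(O, Y) = (O + 5)*(Y + 11) = (5 + O)*(11 + Y))
U(c(-14, -16)) - 1*482804 = 523/(55 + 5*(-16) + 11*(-14) - 14*(-16)) - 1*482804 = 523/(55 - 80 - 154 + 224) - 482804 = 523/45 - 482804 = -21725657/45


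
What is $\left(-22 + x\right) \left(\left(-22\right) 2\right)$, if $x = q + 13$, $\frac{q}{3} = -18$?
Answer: $2772$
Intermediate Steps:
$q = -54$ ($q = 3 \left(-18\right) = -54$)
$x = -41$ ($x = -54 + 13 = -41$)
$\left(-22 + x\right) \left(\left(-22\right) 2\right) = \left(-22 - 41\right) \left(\left(-22\right) 2\right) = \left(-63\right) \left(-44\right) = 2772$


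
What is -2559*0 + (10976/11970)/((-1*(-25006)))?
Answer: 392/10690065 ≈ 3.6670e-5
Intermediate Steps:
-2559*0 + (10976/11970)/((-1*(-25006))) = 0 + (10976*(1/11970))/25006 = 0 + (784/855)*(1/25006) = 0 + 392/10690065 = 392/10690065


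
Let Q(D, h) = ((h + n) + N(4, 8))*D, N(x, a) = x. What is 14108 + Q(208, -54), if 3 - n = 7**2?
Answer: -5860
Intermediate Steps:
n = -46 (n = 3 - 1*7**2 = 3 - 1*49 = 3 - 49 = -46)
Q(D, h) = D*(-42 + h) (Q(D, h) = ((h - 46) + 4)*D = ((-46 + h) + 4)*D = (-42 + h)*D = D*(-42 + h))
14108 + Q(208, -54) = 14108 + 208*(-42 - 54) = 14108 + 208*(-96) = 14108 - 19968 = -5860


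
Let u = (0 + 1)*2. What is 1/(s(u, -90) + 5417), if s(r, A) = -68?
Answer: 1/5349 ≈ 0.00018695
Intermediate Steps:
u = 2 (u = 1*2 = 2)
1/(s(u, -90) + 5417) = 1/(-68 + 5417) = 1/5349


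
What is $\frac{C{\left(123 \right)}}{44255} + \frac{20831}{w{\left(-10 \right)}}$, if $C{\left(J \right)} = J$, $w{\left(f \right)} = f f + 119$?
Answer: $\frac{921902842}{9691845} \approx 95.121$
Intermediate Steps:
$w{\left(f \right)} = 119 + f^{2}$ ($w{\left(f \right)} = f^{2} + 119 = 119 + f^{2}$)
$\frac{C{\left(123 \right)}}{44255} + \frac{20831}{w{\left(-10 \right)}} = \frac{123}{44255} + \frac{20831}{119 + \left(-10\right)^{2}} = 123 \cdot \frac{1}{44255} + \frac{20831}{119 + 100} = \frac{123}{44255} + \frac{20831}{219} = \frac{921902842}{9691845}$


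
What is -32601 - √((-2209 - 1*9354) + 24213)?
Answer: -32601 - 5*√506 ≈ -32713.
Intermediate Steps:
-32601 - √((-2209 - 1*9354) + 24213) = -32601 - √((-2209 - 9354) + 24213) = -32601 - √(-11563 + 24213) = -32601 - √12650 = -32601 - 5*√506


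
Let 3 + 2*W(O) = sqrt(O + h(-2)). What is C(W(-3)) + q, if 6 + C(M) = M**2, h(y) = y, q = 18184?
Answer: 18179 - 3*I*sqrt(5)/2 ≈ 18179.0 - 3.3541*I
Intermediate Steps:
W(O) = -3/2 + sqrt(-2 + O)/2 (W(O) = -3/2 + sqrt(O - 2)/2 = -3/2 + sqrt(-2 + O)/2)
C(M) = -6 + M**2
C(W(-3)) + q = (-6 + (-3/2 + sqrt(-2 - 3)/2)**2) + 18184 = (-6 + (-3/2 + sqrt(-5)/2)**2) + 18184 = (-6 + (-3/2 + (I*sqrt(5))/2)**2) + 18184 = (-6 + (-3/2 + I*sqrt(5)/2)**2) + 18184 = 18178 + (-3/2 + I*sqrt(5)/2)**2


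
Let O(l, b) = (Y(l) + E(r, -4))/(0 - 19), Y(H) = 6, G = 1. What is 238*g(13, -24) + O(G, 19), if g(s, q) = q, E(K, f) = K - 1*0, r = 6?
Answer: -108540/19 ≈ -5712.6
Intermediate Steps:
E(K, f) = K (E(K, f) = K + 0 = K)
O(l, b) = -12/19 (O(l, b) = (6 + 6)/(0 - 19) = 12/(-19) = 12*(-1/19) = -12/19)
238*g(13, -24) + O(G, 19) = 238*(-24) - 12/19 = -5712 - 12/19 = -108540/19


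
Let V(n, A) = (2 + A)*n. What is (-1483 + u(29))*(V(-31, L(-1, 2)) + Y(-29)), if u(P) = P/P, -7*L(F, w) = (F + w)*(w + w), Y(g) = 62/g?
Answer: 13966368/203 ≈ 68800.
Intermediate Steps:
L(F, w) = -2*w*(F + w)/7 (L(F, w) = -(F + w)*(w + w)/7 = -(F + w)*2*w/7 = -2*w*(F + w)/7)
u(P) = 1
V(n, A) = n*(2 + A)
(-1483 + u(29))*(V(-31, L(-1, 2)) + Y(-29)) = (-1483 + 1)*(-31*(2 - 2/7*2*(-1 + 2)) + 62/(-29)) = -1482*(-31*(2 - 2/7*2*1) + 62*(-1/29)) = -1482*(-31*(2 - 4/7) - 62/29) = -1482*(-31*10/7 - 62/29) = -1482*(-310/7 - 62/29) = -1482*(-9424/203) = 13966368/203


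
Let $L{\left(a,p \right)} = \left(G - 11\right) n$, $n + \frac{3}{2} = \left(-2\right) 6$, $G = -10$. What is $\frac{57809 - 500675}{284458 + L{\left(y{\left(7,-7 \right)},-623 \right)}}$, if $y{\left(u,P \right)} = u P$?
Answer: $- \frac{885732}{569483} \approx -1.5553$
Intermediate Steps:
$n = - \frac{27}{2}$ ($n = - \frac{3}{2} - 12 = - \frac{27}{2} \approx -13.5$)
$y{\left(u,P \right)} = P u$
$L{\left(a,p \right)} = \frac{567}{2}$ ($L{\left(a,p \right)} = \left(-10 - 11\right) \left(- \frac{27}{2}\right) = \left(-21\right) \left(- \frac{27}{2}\right) = \frac{567}{2}$)
$\frac{57809 - 500675}{284458 + L{\left(y{\left(7,-7 \right)},-623 \right)}} = \frac{57809 - 500675}{284458 + \frac{567}{2}} = - \frac{442866}{\frac{569483}{2}} = \left(-442866\right) \frac{2}{569483} = - \frac{885732}{569483}$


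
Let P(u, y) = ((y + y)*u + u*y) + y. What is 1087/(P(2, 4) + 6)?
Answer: 1087/34 ≈ 31.971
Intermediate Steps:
P(u, y) = y + 3*u*y (P(u, y) = ((2*y)*u + u*y) + y = (2*u*y + u*y) + y = 3*u*y + y = y + 3*u*y)
1087/(P(2, 4) + 6) = 1087/(4*(1 + 3*2) + 6) = 1087/(4*(1 + 6) + 6) = 1087/(4*7 + 6) = 1087/(28 + 6) = 1087/34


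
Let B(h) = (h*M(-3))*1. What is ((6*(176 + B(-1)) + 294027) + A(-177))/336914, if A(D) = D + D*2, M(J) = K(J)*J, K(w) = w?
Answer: 147249/168457 ≈ 0.87410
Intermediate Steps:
M(J) = J**2 (M(J) = J*J = J**2)
A(D) = 3*D (A(D) = D + 2*D = 3*D)
B(h) = 9*h (B(h) = (h*(-3)**2)*1 = (h*9)*1 = (9*h)*1 = 9*h)
((6*(176 + B(-1)) + 294027) + A(-177))/336914 = ((6*(176 + 9*(-1)) + 294027) + 3*(-177))/336914 = ((6*(176 - 9) + 294027) - 531)*(1/336914) = ((6*167 + 294027) - 531)*(1/336914) = ((1002 + 294027) - 531)*(1/336914) = (295029 - 531)*(1/336914) = 294498*(1/336914) = 147249/168457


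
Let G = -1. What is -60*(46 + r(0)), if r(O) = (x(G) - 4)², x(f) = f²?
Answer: -3300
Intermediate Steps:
r(O) = 9 (r(O) = ((-1)² - 4)² = (1 - 4)² = (-3)² = 9)
-60*(46 + r(0)) = -60*(46 + 9) = -60*55 = -3300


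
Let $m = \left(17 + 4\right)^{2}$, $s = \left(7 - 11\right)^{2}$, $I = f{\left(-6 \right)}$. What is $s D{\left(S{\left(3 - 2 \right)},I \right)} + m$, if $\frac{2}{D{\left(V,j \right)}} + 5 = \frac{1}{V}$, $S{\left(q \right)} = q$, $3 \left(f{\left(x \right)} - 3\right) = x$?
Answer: $433$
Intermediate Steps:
$f{\left(x \right)} = 3 + \frac{x}{3}$
$I = 1$ ($I = 3 + \frac{1}{3} \left(-6\right) = 3 - 2 = 1$)
$D{\left(V,j \right)} = \frac{2}{-5 + \frac{1}{V}}$
$s = 16$ ($s = \left(-4\right)^{2} = 16$)
$m = 441$ ($m = 21^{2} = 441$)
$s D{\left(S{\left(3 - 2 \right)},I \right)} + m = 16 \left(- \frac{2 \left(3 - 2\right)}{-1 + 5 \left(3 - 2\right)}\right) + 441 = 16 \left(\left(-2\right) 1 \frac{1}{-1 + 5 \cdot 1}\right) + 441 = 16 \left(\left(-2\right) 1 \frac{1}{-1 + 5}\right) + 441 = 16 \left(\left(-2\right) 1 \cdot \frac{1}{4}\right) + 441 = 16 \left(- \frac{1}{2}\right) + 441 = -8 + 441 = 433$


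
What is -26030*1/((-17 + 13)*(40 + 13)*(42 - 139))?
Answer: -13015/10282 ≈ -1.2658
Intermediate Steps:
-26030*1/((-17 + 13)*(40 + 13)*(42 - 139)) = -26030/((-(-388)*53)) = -26030/((-97*(-212))) = -26030/20564 = -26030*1/20564 = -13015/10282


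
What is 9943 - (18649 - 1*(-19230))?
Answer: -27936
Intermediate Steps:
9943 - (18649 - 1*(-19230)) = 9943 - (18649 + 19230) = 9943 - 1*37879 = 9943 - 37879 = -27936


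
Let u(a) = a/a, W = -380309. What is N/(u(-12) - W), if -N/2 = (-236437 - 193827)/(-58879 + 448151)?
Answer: 53783/9252752145 ≈ 5.8126e-6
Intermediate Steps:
u(a) = 1
N = 107566/48659 (N = -2*(-236437 - 193827)/(-58879 + 448151) = -(-860528)/389272 = -2*(-53783/48659) = 107566/48659 ≈ 2.2106)
N/(u(-12) - W) = 107566/(48659*(1 - 1*(-380309))) = 107566/(48659*(1 + 380309)) = (107566/48659)/380310 = (107566/48659)*(1/380310) = 53783/9252752145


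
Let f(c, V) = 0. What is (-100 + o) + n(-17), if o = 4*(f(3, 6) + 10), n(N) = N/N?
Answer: -59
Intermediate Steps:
n(N) = 1
o = 40 (o = 4*(0 + 10) = 4*10 = 40)
(-100 + o) + n(-17) = (-100 + 40) + 1 = -60 + 1 = -59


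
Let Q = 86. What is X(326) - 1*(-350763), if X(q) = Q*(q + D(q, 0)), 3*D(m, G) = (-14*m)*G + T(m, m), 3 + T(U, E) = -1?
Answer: 1136053/3 ≈ 3.7868e+5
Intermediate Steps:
T(U, E) = -4 (T(U, E) = -3 - 1 = -4)
D(m, G) = -4/3 - 14*G*m/3 (D(m, G) = ((-14*m)*G - 4)/3 = (-14*G*m - 4)/3 = (-4 - 14*G*m)/3 = -4/3 - 14*G*m/3)
X(q) = -344/3 + 86*q (X(q) = 86*(q + (-4/3 - 14/3*0*q)) = 86*(q + (-4/3 + 0)) = 86*(q - 4/3) = 86*(-4/3 + q) = -344/3 + 86*q)
X(326) - 1*(-350763) = (-344/3 + 86*326) - 1*(-350763) = (-344/3 + 28036) + 350763 = 83764/3 + 350763 = 1136053/3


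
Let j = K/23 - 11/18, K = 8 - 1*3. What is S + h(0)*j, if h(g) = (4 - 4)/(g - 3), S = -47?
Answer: -47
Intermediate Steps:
K = 5 (K = 8 - 3 = 5)
h(g) = 0 (h(g) = 0/(-3 + g) = 0)
j = -163/414 (j = 5/23 - 11/18 = -163/414 ≈ -0.39372)
S + h(0)*j = -47 + 0*(-163/414) = -47 + 0 = -47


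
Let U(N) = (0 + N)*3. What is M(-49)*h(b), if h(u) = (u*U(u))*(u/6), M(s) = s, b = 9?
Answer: -35721/2 ≈ -17861.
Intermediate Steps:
U(N) = 3*N (U(N) = N*3 = 3*N)
h(u) = u³/2 (h(u) = (u*(3*u))*(u/6) = (3*u²)*(u*(⅙)) = (3*u²)*(u/6) = u³/2)
M(-49)*h(b) = -49*9³/2 = -49*729/2 = -35721/2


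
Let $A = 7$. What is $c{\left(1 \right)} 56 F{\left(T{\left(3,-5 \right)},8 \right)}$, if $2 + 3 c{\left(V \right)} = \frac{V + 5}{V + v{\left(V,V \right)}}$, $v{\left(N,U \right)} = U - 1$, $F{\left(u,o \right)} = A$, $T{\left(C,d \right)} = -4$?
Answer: $\frac{1568}{3} \approx 522.67$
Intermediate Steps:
$F{\left(u,o \right)} = 7$
$v{\left(N,U \right)} = -1 + U$
$c{\left(V \right)} = - \frac{2}{3} + \frac{5 + V}{3 \left(-1 + 2 V\right)}$ ($c{\left(V \right)} = - \frac{2}{3} + \frac{\left(V + 5\right) \frac{1}{V + \left(-1 + V\right)}}{3} = - \frac{2}{3} + \frac{\left(5 + V\right) \frac{1}{-1 + 2 V}}{3} = - \frac{2}{3} + \frac{\frac{1}{-1 + 2 V} \left(5 + V\right)}{3} = - \frac{2}{3} + \frac{5 + V}{3 \left(-1 + 2 V\right)}$)
$c{\left(1 \right)} 56 F{\left(T{\left(3,-5 \right)},8 \right)} = \frac{7 - 3}{3 \left(-1 + 2 \cdot 1\right)} 56 \cdot 7 = \frac{7 - 3}{3 \left(-1 + 2\right)} 56 \cdot 7 = \frac{1}{3} \cdot 1^{-1} \cdot 4 \cdot 56 \cdot 7 = \frac{1}{3} \cdot 1 \cdot 4 \cdot 56 \cdot 7 = \frac{4}{3} \cdot 56 \cdot 7 = \frac{224}{3} \cdot 7 = \frac{1568}{3}$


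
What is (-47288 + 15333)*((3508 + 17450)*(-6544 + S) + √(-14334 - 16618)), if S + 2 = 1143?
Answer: 3618458744670 - 63910*I*√7738 ≈ 3.6185e+12 - 5.6219e+6*I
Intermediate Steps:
S = 1141 (S = -2 + 1143 = 1141)
(-47288 + 15333)*((3508 + 17450)*(-6544 + S) + √(-14334 - 16618)) = (-47288 + 15333)*((3508 + 17450)*(-6544 + 1141) + √(-14334 - 16618)) = -31955*(20958*(-5403) + √(-30952)) = -31955*(-113236074 + 2*I*√7738) = 3618458744670 - 63910*I*√7738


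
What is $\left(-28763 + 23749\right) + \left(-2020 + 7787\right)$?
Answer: $753$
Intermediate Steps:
$\left(-28763 + 23749\right) + \left(-2020 + 7787\right) = -5014 + 5767 = 753$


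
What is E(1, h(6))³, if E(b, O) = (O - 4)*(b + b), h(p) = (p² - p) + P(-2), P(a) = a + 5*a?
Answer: 21952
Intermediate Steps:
P(a) = 6*a
h(p) = -12 + p² - p (h(p) = (p² - p) + 6*(-2) = (p² - p) - 12 = -12 + p² - p)
E(b, O) = 2*b*(-4 + O) (E(b, O) = (-4 + O)*(2*b) = 2*b*(-4 + O))
E(1, h(6))³ = (2*1*(-4 + (-12 + 6² - 1*6)))³ = (2*1*(-4 + (-12 + 36 - 6)))³ = (2*1*(-4 + 18))³ = (2*1*14)³ = 28³ = 21952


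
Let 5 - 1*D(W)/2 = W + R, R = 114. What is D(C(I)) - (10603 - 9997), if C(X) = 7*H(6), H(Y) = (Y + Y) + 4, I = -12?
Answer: -1048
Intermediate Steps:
H(Y) = 4 + 2*Y (H(Y) = 2*Y + 4 = 4 + 2*Y)
C(X) = 112 (C(X) = 7*(4 + 2*6) = 7*(4 + 12) = 7*16 = 112)
D(W) = -218 - 2*W (D(W) = 10 - 2*(W + 114) = 10 - 2*(114 + W) = 10 + (-228 - 2*W) = -218 - 2*W)
D(C(I)) - (10603 - 9997) = (-218 - 2*112) - (10603 - 9997) = (-218 - 224) - 1*606 = -442 - 606 = -1048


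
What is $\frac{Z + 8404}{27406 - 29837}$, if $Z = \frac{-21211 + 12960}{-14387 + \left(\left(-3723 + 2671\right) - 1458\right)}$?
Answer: $- \frac{8353567}{2416271} \approx -3.4572$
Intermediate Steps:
$Z = \frac{8251}{16897}$ ($Z = - \frac{8251}{-14387 - 2510} = - \frac{8251}{-16897} = \left(-8251\right) \left(- \frac{1}{16897}\right) = \frac{8251}{16897} \approx 0.48831$)
$\frac{Z + 8404}{27406 - 29837} = \frac{\frac{8251}{16897} + 8404}{27406 - 29837} = \frac{142010639}{16897 \left(-2431\right)} = \frac{142010639}{16897} \left(- \frac{1}{2431}\right) = - \frac{8353567}{2416271}$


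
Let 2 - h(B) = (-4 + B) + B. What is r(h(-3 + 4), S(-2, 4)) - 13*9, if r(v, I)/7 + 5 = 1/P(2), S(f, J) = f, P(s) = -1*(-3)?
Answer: -449/3 ≈ -149.67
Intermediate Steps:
P(s) = 3
h(B) = 6 - 2*B (h(B) = 2 - ((-4 + B) + B) = 2 - (-4 + 2*B) = 2 + (4 - 2*B) = 6 - 2*B)
r(v, I) = -98/3 (r(v, I) = -35 + 7/3 = -98/3)
r(h(-3 + 4), S(-2, 4)) - 13*9 = -98/3 - 13*9 = -98/3 - 117 = -449/3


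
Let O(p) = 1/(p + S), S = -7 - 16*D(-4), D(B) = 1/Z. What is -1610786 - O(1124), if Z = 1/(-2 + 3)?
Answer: -1773475387/1101 ≈ -1.6108e+6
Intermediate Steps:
Z = 1 (Z = 1/1 = 1)
D(B) = 1 (D(B) = 1/1 = 1)
S = -23 (S = -7 - 16*1 = -7 - 16 = -23)
O(p) = 1/(-23 + p) (O(p) = 1/(p - 23) = 1/(-23 + p))
-1610786 - O(1124) = -1610786 - 1/(-23 + 1124) = -1610786 - 1/1101 = -1773475387/1101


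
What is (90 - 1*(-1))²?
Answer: 8281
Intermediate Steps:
(90 - 1*(-1))² = (90 + 1)² = 91² = 8281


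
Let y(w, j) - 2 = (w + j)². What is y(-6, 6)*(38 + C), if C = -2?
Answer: 72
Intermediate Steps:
y(w, j) = 2 + (j + w)² (y(w, j) = 2 + (w + j)² = 2 + (j + w)²)
y(-6, 6)*(38 + C) = (2 + (6 - 6)²)*(38 - 2) = (2 + 0²)*36 = (2 + 0)*36 = 2*36 = 72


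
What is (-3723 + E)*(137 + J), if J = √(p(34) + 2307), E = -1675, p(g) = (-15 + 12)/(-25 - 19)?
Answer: -739526 - 8097*√124069/11 ≈ -9.9880e+5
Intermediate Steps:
p(g) = 3/44 (p(g) = -3/(-44) = -3*(-1/44) = 3/44)
J = 3*√124069/22 (J = √(3/44 + 2307) = √(101511/44) = 3*√124069/22 ≈ 48.032)
(-3723 + E)*(137 + J) = (-3723 - 1675)*(137 + 3*√124069/22) = -5398*(137 + 3*√124069/22) = -739526 - 8097*√124069/11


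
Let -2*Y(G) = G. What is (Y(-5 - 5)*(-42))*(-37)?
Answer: 7770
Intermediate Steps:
Y(G) = -G/2
(Y(-5 - 5)*(-42))*(-37) = (-(-5 - 5)/2*(-42))*(-37) = (-½*(-10)*(-42))*(-37) = (5*(-42))*(-37) = -210*(-37) = 7770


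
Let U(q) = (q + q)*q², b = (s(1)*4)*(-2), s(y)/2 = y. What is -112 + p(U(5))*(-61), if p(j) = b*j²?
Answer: 60999888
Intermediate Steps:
s(y) = 2*y
b = -16 (b = ((2*1)*4)*(-2) = (2*4)*(-2) = 8*(-2) = -16)
U(q) = 2*q³ (U(q) = (2*q)*q² = 2*q³)
p(j) = -16*j²
-112 + p(U(5))*(-61) = -112 - 16*(2*5³)²*(-61) = -112 - 16*(2*125)²*(-61) = -112 - 16*250²*(-61) = -112 - 16*62500*(-61) = -112 - 1000000*(-61) = -112 + 61000000 = 60999888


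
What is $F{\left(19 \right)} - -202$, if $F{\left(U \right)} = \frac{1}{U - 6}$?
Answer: $\frac{2627}{13} \approx 202.08$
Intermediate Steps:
$F{\left(U \right)} = \frac{1}{-6 + U}$
$F{\left(19 \right)} - -202 = \frac{1}{-6 + 19} - -202 = \frac{1}{13} + 202 = \frac{2627}{13}$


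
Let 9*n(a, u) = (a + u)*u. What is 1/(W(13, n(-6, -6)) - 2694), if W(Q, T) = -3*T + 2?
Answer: -1/2716 ≈ -0.00036819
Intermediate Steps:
n(a, u) = u*(a + u)/9 (n(a, u) = ((a + u)*u)/9 = (u*(a + u))/9 = u*(a + u)/9)
W(Q, T) = 2 - 3*T
1/(W(13, n(-6, -6)) - 2694) = 1/((2 - (-6)*(-6 - 6)/3) - 2694) = 1/((2 - (-6)*(-12)/3) - 2694) = 1/((2 - 3*8) - 2694) = 1/((2 - 24) - 2694) = 1/(-22 - 2694) = 1/(-2716) = -1/2716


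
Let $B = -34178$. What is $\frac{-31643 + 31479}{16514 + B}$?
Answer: $\frac{41}{4416} \approx 0.0092844$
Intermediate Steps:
$\frac{-31643 + 31479}{16514 + B} = \frac{-31643 + 31479}{16514 - 34178} = - \frac{164}{-17664} = \left(-164\right) \left(- \frac{1}{17664}\right) = \frac{41}{4416}$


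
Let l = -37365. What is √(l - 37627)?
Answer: 4*I*√4687 ≈ 273.85*I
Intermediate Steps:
√(l - 37627) = √(-37365 - 37627) = √(-74992) = 4*I*√4687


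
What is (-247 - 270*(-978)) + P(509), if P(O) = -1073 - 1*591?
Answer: 262149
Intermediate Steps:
P(O) = -1664 (P(O) = -1073 - 591 = -1664)
(-247 - 270*(-978)) + P(509) = (-247 - 270*(-978)) - 1664 = (-247 + 264060) - 1664 = 263813 - 1664 = 262149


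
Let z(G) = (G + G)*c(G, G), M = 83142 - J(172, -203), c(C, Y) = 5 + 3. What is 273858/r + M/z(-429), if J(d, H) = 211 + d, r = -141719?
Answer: -13608284033/972759216 ≈ -13.989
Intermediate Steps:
c(C, Y) = 8
M = 82759 (M = 83142 - (211 + 172) = 83142 - 1*383 = 83142 - 383 = 82759)
z(G) = 16*G (z(G) = (G + G)*8 = (2*G)*8 = 16*G)
273858/r + M/z(-429) = 273858/(-141719) + 82759/((16*(-429))) = 273858*(-1/141719) + 82759/(-6864) = -273858/141719 + 82759*(-1/6864) = -273858/141719 - 82759/6864 = -13608284033/972759216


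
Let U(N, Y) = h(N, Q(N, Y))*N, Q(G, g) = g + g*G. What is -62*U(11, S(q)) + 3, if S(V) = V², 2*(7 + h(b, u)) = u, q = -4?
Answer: -60695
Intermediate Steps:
Q(G, g) = g + G*g
h(b, u) = -7 + u/2
U(N, Y) = N*(-7 + Y*(1 + N)/2) (U(N, Y) = (-7 + (Y*(1 + N))/2)*N = (-7 + Y*(1 + N)/2)*N = N*(-7 + Y*(1 + N)/2))
-62*U(11, S(q)) + 3 = -31*11*(-14 + (-4)²*(1 + 11)) + 3 = -31*11*(-14 + 16*12) + 3 = -31*11*(-14 + 192) + 3 = -31*11*178 + 3 = -62*979 + 3 = -60698 + 3 = -60695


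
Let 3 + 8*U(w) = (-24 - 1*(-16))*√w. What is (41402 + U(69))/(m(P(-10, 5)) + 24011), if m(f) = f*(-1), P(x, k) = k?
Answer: 331213/192048 - √69/24006 ≈ 1.7243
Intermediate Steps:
m(f) = -f
U(w) = -3/8 - √w (U(w) = -3/8 + ((-24 - 1*(-16))*√w)/8 = -3/8 + ((-24 + 16)*√w)/8 = -3/8 + (-8*√w)/8 = -3/8 - √w)
(41402 + U(69))/(m(P(-10, 5)) + 24011) = (41402 + (-3/8 - √69))/(-1*5 + 24011) = (331213/8 - √69)/(-5 + 24011) = (331213/8 - √69)/24006 = (331213/8 - √69)*(1/24006) = 331213/192048 - √69/24006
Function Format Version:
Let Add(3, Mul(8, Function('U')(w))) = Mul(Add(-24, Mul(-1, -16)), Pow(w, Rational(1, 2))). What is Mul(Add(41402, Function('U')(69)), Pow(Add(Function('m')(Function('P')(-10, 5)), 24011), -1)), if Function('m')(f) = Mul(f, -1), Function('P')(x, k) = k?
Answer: Add(Rational(331213, 192048), Mul(Rational(-1, 24006), Pow(69, Rational(1, 2)))) ≈ 1.7243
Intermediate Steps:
Function('m')(f) = Mul(-1, f)
Function('U')(w) = Add(Rational(-3, 8), Mul(-1, Pow(w, Rational(1, 2)))) (Function('U')(w) = Add(Rational(-3, 8), Mul(Rational(1, 8), Mul(Add(-24, Mul(-1, -16)), Pow(w, Rational(1, 2))))) = Add(Rational(-3, 8), Mul(Rational(1, 8), Mul(Add(-24, 16), Pow(w, Rational(1, 2))))) = Add(Rational(-3, 8), Mul(Rational(1, 8), Mul(-8, Pow(w, Rational(1, 2))))) = Add(Rational(-3, 8), Mul(-1, Pow(w, Rational(1, 2)))))
Mul(Add(41402, Function('U')(69)), Pow(Add(Function('m')(Function('P')(-10, 5)), 24011), -1)) = Mul(Add(41402, Add(Rational(-3, 8), Mul(-1, Pow(69, Rational(1, 2))))), Pow(Add(Mul(-1, 5), 24011), -1)) = Mul(Add(Rational(331213, 8), Mul(-1, Pow(69, Rational(1, 2)))), Pow(Add(-5, 24011), -1)) = Mul(Add(Rational(331213, 8), Mul(-1, Pow(69, Rational(1, 2)))), Pow(24006, -1)) = Mul(Add(Rational(331213, 8), Mul(-1, Pow(69, Rational(1, 2)))), Rational(1, 24006)) = Add(Rational(331213, 192048), Mul(Rational(-1, 24006), Pow(69, Rational(1, 2))))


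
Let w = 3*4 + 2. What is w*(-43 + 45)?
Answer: 28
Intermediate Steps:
w = 14 (w = 12 + 2 = 14)
w*(-43 + 45) = 14*(-43 + 45) = 14*2 = 28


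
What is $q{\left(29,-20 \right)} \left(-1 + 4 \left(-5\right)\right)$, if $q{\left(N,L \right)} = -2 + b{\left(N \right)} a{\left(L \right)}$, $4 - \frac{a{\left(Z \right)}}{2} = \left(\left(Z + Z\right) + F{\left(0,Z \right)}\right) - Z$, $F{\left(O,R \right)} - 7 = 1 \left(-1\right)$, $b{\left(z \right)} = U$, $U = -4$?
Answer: $3066$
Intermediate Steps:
$b{\left(z \right)} = -4$
$F{\left(O,R \right)} = 6$ ($F{\left(O,R \right)} = 7 + 1 \left(-1\right) = 7 - 1 = 6$)
$a{\left(Z \right)} = -4 - 2 Z$ ($a{\left(Z \right)} = 8 - 2 \left(\left(\left(Z + Z\right) + 6\right) - Z\right) = 8 - 2 \left(\left(2 Z + 6\right) - Z\right) = 8 - 2 \left(\left(6 + 2 Z\right) - Z\right) = 8 - 2 \left(6 + Z\right) = 8 - \left(12 + 2 Z\right) = -4 - 2 Z$)
$q{\left(N,L \right)} = 14 + 8 L$ ($q{\left(N,L \right)} = -2 - 4 \left(-4 - 2 L\right) = -2 + \left(16 + 8 L\right) = 14 + 8 L$)
$q{\left(29,-20 \right)} \left(-1 + 4 \left(-5\right)\right) = \left(14 + 8 \left(-20\right)\right) \left(-1 + 4 \left(-5\right)\right) = \left(14 - 160\right) \left(-1 - 20\right) = \left(-146\right) \left(-21\right) = 3066$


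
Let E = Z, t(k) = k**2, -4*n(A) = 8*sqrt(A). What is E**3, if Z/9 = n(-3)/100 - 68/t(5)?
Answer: -229109391/15625 - 8089713*I*sqrt(3)/25000 ≈ -14663.0 - 560.47*I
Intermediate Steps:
n(A) = -2*sqrt(A)
Z = -612/25 - 9*I*sqrt(3)/50 (Z = 9*(-2*I*sqrt(3)/100 - 68/(5**2)) = 9*(-2*I*sqrt(3)*(1/100) - 68/25) = 9*(-2*I*sqrt(3)*(1/100) - 68*1/25) = 9*(-I*sqrt(3)/50 - 68/25) = 9*(-68/25 - I*sqrt(3)/50) = -612/25 - 9*I*sqrt(3)/50 ≈ -24.48 - 0.31177*I)
E = -612/25 - 9*I*sqrt(3)/50 ≈ -24.48 - 0.31177*I
E**3 = (-612/25 - 9*I*sqrt(3)/50)**3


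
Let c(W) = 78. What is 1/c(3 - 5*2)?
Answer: 1/78 ≈ 0.012821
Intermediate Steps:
1/c(3 - 5*2) = 1/78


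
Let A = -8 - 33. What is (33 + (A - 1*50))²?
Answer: 3364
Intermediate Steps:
A = -41
(33 + (A - 1*50))² = (33 + (-41 - 1*50))² = (33 + (-41 - 50))² = (33 - 91)² = (-58)² = 3364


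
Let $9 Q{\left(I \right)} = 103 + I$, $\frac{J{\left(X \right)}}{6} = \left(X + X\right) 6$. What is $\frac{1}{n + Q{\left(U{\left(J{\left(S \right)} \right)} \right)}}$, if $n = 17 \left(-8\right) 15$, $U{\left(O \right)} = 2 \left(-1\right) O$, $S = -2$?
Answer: $- \frac{9}{17969} \approx -0.00050086$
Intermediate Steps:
$J{\left(X \right)} = 72 X$ ($J{\left(X \right)} = 6 \left(X + X\right) 6 = 6 \cdot 2 X 6 = 6 \cdot 12 X = 72 X$)
$U{\left(O \right)} = - 2 O$
$Q{\left(I \right)} = \frac{103}{9} + \frac{I}{9}$ ($Q{\left(I \right)} = \frac{103 + I}{9} = \frac{103}{9} + \frac{I}{9}$)
$n = -2040$ ($n = \left(-136\right) 15 = -2040$)
$\frac{1}{n + Q{\left(U{\left(J{\left(S \right)} \right)} \right)}} = \frac{1}{-2040 + \left(\frac{103}{9} + \frac{\left(-2\right) 72 \left(-2\right)}{9}\right)} = \frac{1}{-2040 + \left(\frac{103}{9} + \frac{\left(-2\right) \left(-144\right)}{9}\right)} = \frac{1}{-2040 + \left(\frac{103}{9} + \frac{1}{9} \cdot 288\right)} = \frac{1}{-2040 + \left(\frac{103}{9} + 32\right)} = \frac{1}{-2040 + \frac{391}{9}} = \frac{1}{- \frac{17969}{9}} = - \frac{9}{17969}$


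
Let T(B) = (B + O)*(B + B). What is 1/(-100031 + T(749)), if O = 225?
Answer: 1/1359021 ≈ 7.3582e-7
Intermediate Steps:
T(B) = 2*B*(225 + B) (T(B) = (B + 225)*(B + B) = (225 + B)*(2*B) = 2*B*(225 + B))
1/(-100031 + T(749)) = 1/(-100031 + 2*749*(225 + 749)) = 1/(-100031 + 2*749*974) = 1/(-100031 + 1459052) = 1/1359021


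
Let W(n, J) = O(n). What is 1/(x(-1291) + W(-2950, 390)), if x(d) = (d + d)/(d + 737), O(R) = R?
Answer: -277/815859 ≈ -0.00033952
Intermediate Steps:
W(n, J) = n
x(d) = 2*d/(737 + d) (x(d) = (2*d)/(737 + d) = 2*d/(737 + d))
1/(x(-1291) + W(-2950, 390)) = 1/(2*(-1291)/(737 - 1291) - 2950) = 1/(2*(-1291)/(-554) - 2950) = 1/(2*(-1291)*(-1/554) - 2950) = 1/(1291/277 - 2950) = 1/(-815859/277) = -277/815859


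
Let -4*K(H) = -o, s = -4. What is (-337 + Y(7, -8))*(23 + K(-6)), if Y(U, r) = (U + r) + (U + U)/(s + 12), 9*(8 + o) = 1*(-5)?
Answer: -1010095/144 ≈ -7014.5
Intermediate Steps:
o = -77/9 (o = -8 + (1*(-5))/9 = -8 + (⅑)*(-5) = -8 - 5/9 = -77/9 ≈ -8.5556)
Y(U, r) = r + 5*U/4 (Y(U, r) = (U + r) + (U + U)/(-4 + 12) = (U + r) + (2*U)/8 = (U + r) + (2*U)*(⅛) = (U + r) + U/4 = r + 5*U/4)
K(H) = -77/36 (K(H) = -(-1)*(-77)/(4*9) = -¼*77/9 = -77/36)
(-337 + Y(7, -8))*(23 + K(-6)) = (-337 + (-8 + (5/4)*7))*(23 - 77/36) = (-337 + (-8 + 35/4))*(751/36) = (-337 + ¾)*(751/36) = -1345/4*751/36 = -1010095/144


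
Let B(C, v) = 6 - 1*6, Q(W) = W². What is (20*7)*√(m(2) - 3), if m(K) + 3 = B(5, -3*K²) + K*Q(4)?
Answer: 140*√26 ≈ 713.86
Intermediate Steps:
B(C, v) = 0 (B(C, v) = 6 - 6 = 0)
m(K) = -3 + 16*K (m(K) = -3 + (0 + K*4²) = -3 + (0 + K*16) = -3 + (0 + 16*K) = -3 + 16*K)
(20*7)*√(m(2) - 3) = (20*7)*√((-3 + 16*2) - 3) = 140*√((-3 + 32) - 3) = 140*√(29 - 3) = 140*√26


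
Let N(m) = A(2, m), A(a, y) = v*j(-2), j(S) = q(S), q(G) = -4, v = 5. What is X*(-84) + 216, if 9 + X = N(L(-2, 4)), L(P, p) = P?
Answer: 2652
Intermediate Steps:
j(S) = -4
A(a, y) = -20 (A(a, y) = 5*(-4) = -20)
N(m) = -20
X = -29 (X = -9 - 20 = -29)
X*(-84) + 216 = -29*(-84) + 216 = 2436 + 216 = 2652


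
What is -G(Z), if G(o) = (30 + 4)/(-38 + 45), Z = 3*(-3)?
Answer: -34/7 ≈ -4.8571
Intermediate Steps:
Z = -9
G(o) = 34/7
-G(Z) = -1*34/7 = -34/7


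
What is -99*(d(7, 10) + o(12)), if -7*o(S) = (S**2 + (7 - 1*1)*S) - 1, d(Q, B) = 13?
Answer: 12276/7 ≈ 1753.7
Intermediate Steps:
o(S) = 1/7 - 6*S/7 - S**2/7 (o(S) = -((S**2 + (7 - 1*1)*S) - 1)/7 = -((S**2 + (7 - 1)*S) - 1)/7 = -((S**2 + 6*S) - 1)/7 = -(-1 + S**2 + 6*S)/7 = 1/7 - 6*S/7 - S**2/7)
-99*(d(7, 10) + o(12)) = -99*(13 + (1/7 - 6/7*12 - 1/7*12**2)) = -99*(13 + (1/7 - 72/7 - 1/7*144)) = -99*(13 + (1/7 - 72/7 - 144/7)) = -99*(13 - 215/7) = -99*(-124/7) = 12276/7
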